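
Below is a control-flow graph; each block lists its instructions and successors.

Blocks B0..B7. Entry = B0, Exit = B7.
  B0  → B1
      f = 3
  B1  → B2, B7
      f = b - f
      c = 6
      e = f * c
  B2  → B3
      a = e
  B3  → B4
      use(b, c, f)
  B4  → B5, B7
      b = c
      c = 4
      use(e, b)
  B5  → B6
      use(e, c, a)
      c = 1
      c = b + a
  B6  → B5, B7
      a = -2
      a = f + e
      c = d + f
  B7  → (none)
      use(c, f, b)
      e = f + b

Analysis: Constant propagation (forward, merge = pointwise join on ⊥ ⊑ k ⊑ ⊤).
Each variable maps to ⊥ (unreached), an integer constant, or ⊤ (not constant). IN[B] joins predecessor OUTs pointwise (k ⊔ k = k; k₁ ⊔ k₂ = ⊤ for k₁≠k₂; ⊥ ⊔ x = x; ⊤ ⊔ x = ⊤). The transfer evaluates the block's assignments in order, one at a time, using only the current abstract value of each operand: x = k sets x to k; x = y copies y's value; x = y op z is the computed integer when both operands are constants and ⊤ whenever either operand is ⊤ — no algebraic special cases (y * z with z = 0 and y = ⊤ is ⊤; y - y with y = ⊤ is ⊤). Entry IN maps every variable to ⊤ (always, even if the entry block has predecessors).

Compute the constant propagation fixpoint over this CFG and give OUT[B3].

Per-block solution:
  B0: | IN=(all ⊤) | OUT={f:3; rest ⊤}
  B1: | IN={f:3; rest ⊤} | OUT={c:6; rest ⊤}
  B2: | IN={c:6; rest ⊤} | OUT={c:6; rest ⊤}
  B3: | IN={c:6; rest ⊤} | OUT={c:6; rest ⊤}
  B4: | IN={c:6; rest ⊤} | OUT={b:6, c:4; rest ⊤}
  B5: | IN={b:6; rest ⊤} | OUT={b:6; rest ⊤}
  B6: | IN={b:6; rest ⊤} | OUT={b:6; rest ⊤}
  B7: | IN=(all ⊤) | OUT=(all ⊤)

Merge at B3: IN[B3] = OUT[B2] = {a: ⊤, b: ⊤, c: 6, d: ⊤, e: ⊤, f: ⊤}
Applying B3's transfer function to that IN value gives OUT[B3] (row B3 above).

Answer: {a: ⊤, b: ⊤, c: 6, d: ⊤, e: ⊤, f: ⊤}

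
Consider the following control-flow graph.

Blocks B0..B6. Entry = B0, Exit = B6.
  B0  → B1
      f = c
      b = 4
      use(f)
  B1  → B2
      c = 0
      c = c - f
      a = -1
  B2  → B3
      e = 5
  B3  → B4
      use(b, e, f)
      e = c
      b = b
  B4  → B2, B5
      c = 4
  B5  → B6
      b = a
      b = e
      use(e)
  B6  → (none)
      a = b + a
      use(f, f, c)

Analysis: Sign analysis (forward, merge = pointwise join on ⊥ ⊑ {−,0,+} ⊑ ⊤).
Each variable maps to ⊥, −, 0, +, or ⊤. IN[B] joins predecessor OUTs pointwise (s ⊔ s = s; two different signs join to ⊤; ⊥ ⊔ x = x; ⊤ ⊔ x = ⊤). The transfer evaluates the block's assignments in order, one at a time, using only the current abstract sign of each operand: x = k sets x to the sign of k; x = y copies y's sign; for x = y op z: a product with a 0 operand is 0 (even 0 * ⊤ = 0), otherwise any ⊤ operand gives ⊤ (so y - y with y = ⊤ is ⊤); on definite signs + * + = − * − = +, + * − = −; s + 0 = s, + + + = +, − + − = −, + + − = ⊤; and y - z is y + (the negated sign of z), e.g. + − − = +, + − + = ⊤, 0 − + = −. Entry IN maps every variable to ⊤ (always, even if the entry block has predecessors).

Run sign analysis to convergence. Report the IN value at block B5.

Answer: {a: -, b: +, c: +, d: ⊤, e: ⊤, f: ⊤}

Derivation:
Fixpoint table:
  B0:   IN=(all ⊤)   OUT={b:+; rest ⊤}
  B1:   IN={b:+; rest ⊤}   OUT={a:-, b:+; rest ⊤}
  B2:   IN={a:-, b:+; rest ⊤}   OUT={a:-, b:+, e:+; rest ⊤}
  B3:   IN={a:-, b:+, e:+; rest ⊤}   OUT={a:-, b:+; rest ⊤}
  B4:   IN={a:-, b:+; rest ⊤}   OUT={a:-, b:+, c:+; rest ⊤}
  B5:   IN={a:-, b:+, c:+; rest ⊤}   OUT={a:-, c:+; rest ⊤}
  B6:   IN={a:-, c:+; rest ⊤}   OUT={c:+; rest ⊤}

Merge at B5: IN[B5] = OUT[B4] = {a: -, b: +, c: +, d: ⊤, e: ⊤, f: ⊤}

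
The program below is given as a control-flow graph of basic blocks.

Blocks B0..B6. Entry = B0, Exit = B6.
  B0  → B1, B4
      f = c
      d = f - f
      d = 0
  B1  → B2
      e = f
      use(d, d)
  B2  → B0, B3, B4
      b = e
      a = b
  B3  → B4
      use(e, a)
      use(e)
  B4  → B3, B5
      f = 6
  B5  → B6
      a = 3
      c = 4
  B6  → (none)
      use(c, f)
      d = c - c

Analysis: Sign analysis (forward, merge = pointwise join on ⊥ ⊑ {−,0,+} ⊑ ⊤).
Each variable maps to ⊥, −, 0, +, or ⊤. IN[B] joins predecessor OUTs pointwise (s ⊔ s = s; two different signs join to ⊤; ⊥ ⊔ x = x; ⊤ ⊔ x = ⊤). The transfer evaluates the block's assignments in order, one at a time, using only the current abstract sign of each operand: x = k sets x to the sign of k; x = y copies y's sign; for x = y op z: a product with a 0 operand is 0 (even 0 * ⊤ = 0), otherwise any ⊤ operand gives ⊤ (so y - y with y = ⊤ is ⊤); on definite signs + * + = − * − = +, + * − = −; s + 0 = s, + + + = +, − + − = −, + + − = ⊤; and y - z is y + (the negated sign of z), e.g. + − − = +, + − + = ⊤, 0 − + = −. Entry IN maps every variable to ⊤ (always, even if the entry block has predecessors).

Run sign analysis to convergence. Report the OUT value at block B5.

Fixpoint table:
  B0: | IN=(all ⊤) | OUT={d:0; rest ⊤}
  B1: | IN={d:0; rest ⊤} | OUT={d:0; rest ⊤}
  B2: | IN={d:0; rest ⊤} | OUT={d:0; rest ⊤}
  B3: | IN={d:0; rest ⊤} | OUT={d:0; rest ⊤}
  B4: | IN={d:0; rest ⊤} | OUT={d:0, f:+; rest ⊤}
  B5: | IN={d:0, f:+; rest ⊤} | OUT={a:+, c:+, d:0, f:+; rest ⊤}
  B6: | IN={a:+, c:+, d:0, f:+; rest ⊤} | OUT={a:+, c:+, f:+; rest ⊤}

Merge at B5: IN[B5] = OUT[B4] = {a: ⊤, b: ⊤, c: ⊤, d: 0, e: ⊤, f: +}
Applying B5's transfer function to that IN value gives OUT[B5] (row B5 above).

Answer: {a: +, b: ⊤, c: +, d: 0, e: ⊤, f: +}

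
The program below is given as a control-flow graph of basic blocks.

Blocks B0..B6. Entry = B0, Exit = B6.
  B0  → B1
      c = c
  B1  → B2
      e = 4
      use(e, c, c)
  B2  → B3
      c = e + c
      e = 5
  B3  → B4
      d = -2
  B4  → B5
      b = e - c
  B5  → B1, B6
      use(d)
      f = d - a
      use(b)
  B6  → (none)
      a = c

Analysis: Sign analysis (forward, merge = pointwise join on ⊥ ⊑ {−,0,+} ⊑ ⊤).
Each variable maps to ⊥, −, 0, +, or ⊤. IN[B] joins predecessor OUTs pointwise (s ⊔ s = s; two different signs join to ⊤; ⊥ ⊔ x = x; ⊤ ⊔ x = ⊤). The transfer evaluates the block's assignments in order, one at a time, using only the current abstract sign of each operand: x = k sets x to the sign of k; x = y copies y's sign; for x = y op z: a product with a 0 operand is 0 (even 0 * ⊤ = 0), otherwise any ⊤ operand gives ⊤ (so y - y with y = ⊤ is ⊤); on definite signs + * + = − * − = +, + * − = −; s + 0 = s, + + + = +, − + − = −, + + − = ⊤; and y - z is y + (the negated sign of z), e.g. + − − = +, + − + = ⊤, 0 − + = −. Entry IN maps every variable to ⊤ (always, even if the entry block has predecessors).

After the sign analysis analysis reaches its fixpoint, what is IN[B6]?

Answer: {a: ⊤, b: ⊤, c: ⊤, d: -, e: +, f: ⊤}

Working:
Converged values:
  B0: | IN=(all ⊤) | OUT=(all ⊤)
  B1: | IN=(all ⊤) | OUT={e:+; rest ⊤}
  B2: | IN={e:+; rest ⊤} | OUT={e:+; rest ⊤}
  B3: | IN={e:+; rest ⊤} | OUT={d:-, e:+; rest ⊤}
  B4: | IN={d:-, e:+; rest ⊤} | OUT={d:-, e:+; rest ⊤}
  B5: | IN={d:-, e:+; rest ⊤} | OUT={d:-, e:+; rest ⊤}
  B6: | IN={d:-, e:+; rest ⊤} | OUT={d:-, e:+; rest ⊤}

Merge at B6: IN[B6] = OUT[B5] = {a: ⊤, b: ⊤, c: ⊤, d: -, e: +, f: ⊤}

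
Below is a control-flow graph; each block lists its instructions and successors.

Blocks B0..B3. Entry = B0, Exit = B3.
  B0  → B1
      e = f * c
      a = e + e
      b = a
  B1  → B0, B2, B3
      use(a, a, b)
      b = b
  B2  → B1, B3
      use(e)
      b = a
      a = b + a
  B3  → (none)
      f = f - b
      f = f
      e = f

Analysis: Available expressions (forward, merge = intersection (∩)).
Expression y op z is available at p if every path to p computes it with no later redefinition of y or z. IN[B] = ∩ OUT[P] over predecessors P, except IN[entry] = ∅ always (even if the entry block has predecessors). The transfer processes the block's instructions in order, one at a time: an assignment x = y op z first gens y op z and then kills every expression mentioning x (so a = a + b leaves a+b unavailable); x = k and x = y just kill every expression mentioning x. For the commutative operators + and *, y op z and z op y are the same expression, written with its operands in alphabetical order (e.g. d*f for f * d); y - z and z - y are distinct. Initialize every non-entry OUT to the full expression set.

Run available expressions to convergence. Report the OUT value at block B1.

Per-block solution:
  B0:  IN={}  OUT={c*f, e+e}
  B1:  IN={c*f, e+e}  OUT={c*f, e+e}
  B2:  IN={c*f, e+e}  OUT={c*f, e+e}
  B3:  IN={c*f, e+e}  OUT={}

Merge at B1: IN[B1] = OUT[B0] ∩ OUT[B2] = {c*f, e+e}
Applying B1's transfer function to that IN value gives OUT[B1] (row B1 above).

Answer: {c*f, e+e}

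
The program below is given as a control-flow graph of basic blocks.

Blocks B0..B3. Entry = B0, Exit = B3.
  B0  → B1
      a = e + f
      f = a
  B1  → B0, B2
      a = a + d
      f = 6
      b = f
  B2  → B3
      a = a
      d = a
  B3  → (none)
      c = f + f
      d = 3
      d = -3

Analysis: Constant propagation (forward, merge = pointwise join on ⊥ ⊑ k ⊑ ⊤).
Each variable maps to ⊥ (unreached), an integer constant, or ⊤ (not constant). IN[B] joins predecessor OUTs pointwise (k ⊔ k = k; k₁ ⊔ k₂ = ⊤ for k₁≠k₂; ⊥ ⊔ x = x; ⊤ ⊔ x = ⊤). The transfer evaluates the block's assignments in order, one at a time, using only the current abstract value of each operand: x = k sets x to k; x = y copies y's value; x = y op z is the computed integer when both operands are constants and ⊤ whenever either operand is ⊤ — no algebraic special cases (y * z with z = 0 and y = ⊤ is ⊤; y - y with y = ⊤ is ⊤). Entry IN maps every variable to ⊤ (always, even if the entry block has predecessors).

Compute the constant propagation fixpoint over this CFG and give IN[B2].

Converged values:
  B0:  IN=(all ⊤)  OUT=(all ⊤)
  B1:  IN=(all ⊤)  OUT={b:6, f:6; rest ⊤}
  B2:  IN={b:6, f:6; rest ⊤}  OUT={b:6, f:6; rest ⊤}
  B3:  IN={b:6, f:6; rest ⊤}  OUT={b:6, c:12, d:-3, f:6; rest ⊤}

Merge at B2: IN[B2] = OUT[B1] = {a: ⊤, b: 6, c: ⊤, d: ⊤, e: ⊤, f: 6}

Answer: {a: ⊤, b: 6, c: ⊤, d: ⊤, e: ⊤, f: 6}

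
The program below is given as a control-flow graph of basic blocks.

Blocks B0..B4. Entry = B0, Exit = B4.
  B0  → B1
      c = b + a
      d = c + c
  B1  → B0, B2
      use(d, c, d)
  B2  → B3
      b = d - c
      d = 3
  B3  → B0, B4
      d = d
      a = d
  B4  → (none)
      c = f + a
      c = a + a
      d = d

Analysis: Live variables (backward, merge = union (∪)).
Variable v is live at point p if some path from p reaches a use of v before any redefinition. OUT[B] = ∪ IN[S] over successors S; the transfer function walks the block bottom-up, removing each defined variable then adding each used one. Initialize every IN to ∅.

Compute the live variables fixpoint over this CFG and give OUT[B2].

Answer: {b, d, f}

Derivation:
Converged values:
  B0:   IN={a, b, f}   OUT={a, b, c, d, f}
  B1:   IN={a, b, c, d, f}   OUT={a, b, c, d, f}
  B2:   IN={c, d, f}   OUT={b, d, f}
  B3:   IN={b, d, f}   OUT={a, b, d, f}
  B4:   IN={a, d, f}   OUT={}

Merge at B2: OUT[B2] = IN[B3] = {b, d, f}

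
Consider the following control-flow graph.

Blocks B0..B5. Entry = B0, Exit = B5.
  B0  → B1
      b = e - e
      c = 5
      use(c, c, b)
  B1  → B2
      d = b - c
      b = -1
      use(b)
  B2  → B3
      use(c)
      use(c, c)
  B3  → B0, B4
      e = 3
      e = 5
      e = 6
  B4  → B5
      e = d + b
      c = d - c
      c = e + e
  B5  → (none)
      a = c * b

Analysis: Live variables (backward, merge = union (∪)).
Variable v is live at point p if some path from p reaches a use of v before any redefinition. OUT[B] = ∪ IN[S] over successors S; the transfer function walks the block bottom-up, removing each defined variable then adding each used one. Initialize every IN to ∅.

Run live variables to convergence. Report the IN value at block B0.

Answer: {e}

Working:
Fixpoint table:
  B0:  IN={e}  OUT={b, c}
  B1:  IN={b, c}  OUT={b, c, d}
  B2:  IN={b, c, d}  OUT={b, c, d}
  B3:  IN={b, c, d}  OUT={b, c, d, e}
  B4:  IN={b, c, d}  OUT={b, c}
  B5:  IN={b, c}  OUT={}

Merge at B0: OUT[B0] = IN[B1] = {b, c}
Applying B0's transfer function to that OUT value gives IN[B0] (row B0 above).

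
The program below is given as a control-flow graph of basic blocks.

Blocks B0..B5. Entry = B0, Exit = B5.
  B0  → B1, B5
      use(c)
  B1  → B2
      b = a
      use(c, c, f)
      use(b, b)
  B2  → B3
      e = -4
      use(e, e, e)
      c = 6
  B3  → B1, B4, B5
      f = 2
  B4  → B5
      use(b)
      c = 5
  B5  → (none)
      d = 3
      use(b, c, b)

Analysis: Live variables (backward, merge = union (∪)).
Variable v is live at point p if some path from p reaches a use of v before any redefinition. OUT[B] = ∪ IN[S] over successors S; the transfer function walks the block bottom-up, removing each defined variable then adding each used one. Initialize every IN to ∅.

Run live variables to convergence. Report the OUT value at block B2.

Answer: {a, b, c}

Working:
Per-block solution:
  B0: | IN={a, b, c, f} | OUT={a, b, c, f}
  B1: | IN={a, c, f} | OUT={a, b}
  B2: | IN={a, b} | OUT={a, b, c}
  B3: | IN={a, b, c} | OUT={a, b, c, f}
  B4: | IN={b} | OUT={b, c}
  B5: | IN={b, c} | OUT={}

Merge at B2: OUT[B2] = IN[B3] = {a, b, c}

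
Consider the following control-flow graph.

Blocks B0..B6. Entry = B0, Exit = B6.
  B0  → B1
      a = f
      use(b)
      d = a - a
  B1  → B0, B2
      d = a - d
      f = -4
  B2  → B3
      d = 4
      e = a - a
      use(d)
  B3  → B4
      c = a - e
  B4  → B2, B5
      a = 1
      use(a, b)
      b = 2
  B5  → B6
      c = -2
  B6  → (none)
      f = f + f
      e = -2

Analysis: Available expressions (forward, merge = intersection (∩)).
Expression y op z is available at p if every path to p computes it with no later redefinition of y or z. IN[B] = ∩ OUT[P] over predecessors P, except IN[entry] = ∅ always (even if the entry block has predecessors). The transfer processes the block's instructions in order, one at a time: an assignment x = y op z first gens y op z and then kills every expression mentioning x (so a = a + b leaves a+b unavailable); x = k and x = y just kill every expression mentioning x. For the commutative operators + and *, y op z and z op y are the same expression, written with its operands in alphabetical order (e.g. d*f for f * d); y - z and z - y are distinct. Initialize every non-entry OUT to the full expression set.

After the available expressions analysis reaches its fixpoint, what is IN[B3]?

Converged values:
  B0:   IN={}   OUT={a-a}
  B1:   IN={a-a}   OUT={a-a}
  B2:   IN={}   OUT={a-a}
  B3:   IN={a-a}   OUT={a-a, a-e}
  B4:   IN={a-a, a-e}   OUT={}
  B5:   IN={}   OUT={}
  B6:   IN={}   OUT={}

Merge at B3: IN[B3] = OUT[B2] = {a-a}

Answer: {a-a}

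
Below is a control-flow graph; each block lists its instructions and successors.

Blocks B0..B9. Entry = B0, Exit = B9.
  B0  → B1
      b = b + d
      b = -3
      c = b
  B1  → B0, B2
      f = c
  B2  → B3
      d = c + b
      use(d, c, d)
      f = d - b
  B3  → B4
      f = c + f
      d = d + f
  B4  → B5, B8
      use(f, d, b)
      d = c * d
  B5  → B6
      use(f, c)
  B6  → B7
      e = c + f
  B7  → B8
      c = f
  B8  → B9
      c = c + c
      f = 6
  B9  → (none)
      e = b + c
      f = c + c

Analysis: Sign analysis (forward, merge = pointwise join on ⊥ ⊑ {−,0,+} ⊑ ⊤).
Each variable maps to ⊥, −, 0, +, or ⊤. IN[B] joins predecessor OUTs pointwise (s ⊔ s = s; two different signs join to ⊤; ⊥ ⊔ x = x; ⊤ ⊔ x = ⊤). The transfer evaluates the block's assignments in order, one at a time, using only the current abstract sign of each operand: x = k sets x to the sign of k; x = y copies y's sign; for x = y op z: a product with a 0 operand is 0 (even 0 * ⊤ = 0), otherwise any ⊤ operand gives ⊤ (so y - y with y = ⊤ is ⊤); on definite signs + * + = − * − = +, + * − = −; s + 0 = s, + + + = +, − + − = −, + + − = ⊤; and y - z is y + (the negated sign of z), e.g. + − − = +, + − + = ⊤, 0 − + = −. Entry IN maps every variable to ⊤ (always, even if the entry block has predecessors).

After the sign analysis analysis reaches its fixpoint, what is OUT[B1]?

Converged values:
  B0: | IN=(all ⊤) | OUT={b:-, c:-; rest ⊤}
  B1: | IN={b:-, c:-; rest ⊤} | OUT={b:-, c:-, f:-; rest ⊤}
  B2: | IN={b:-, c:-, f:-; rest ⊤} | OUT={b:-, c:-, d:-; rest ⊤}
  B3: | IN={b:-, c:-, d:-; rest ⊤} | OUT={b:-, c:-; rest ⊤}
  B4: | IN={b:-, c:-; rest ⊤} | OUT={b:-, c:-; rest ⊤}
  B5: | IN={b:-, c:-; rest ⊤} | OUT={b:-, c:-; rest ⊤}
  B6: | IN={b:-, c:-; rest ⊤} | OUT={b:-, c:-; rest ⊤}
  B7: | IN={b:-, c:-; rest ⊤} | OUT={b:-; rest ⊤}
  B8: | IN={b:-; rest ⊤} | OUT={b:-, f:+; rest ⊤}
  B9: | IN={b:-, f:+; rest ⊤} | OUT={b:-; rest ⊤}

Merge at B1: IN[B1] = OUT[B0] = {a: ⊤, b: -, c: -, d: ⊤, e: ⊤, f: ⊤}
Applying B1's transfer function to that IN value gives OUT[B1] (row B1 above).

Answer: {a: ⊤, b: -, c: -, d: ⊤, e: ⊤, f: -}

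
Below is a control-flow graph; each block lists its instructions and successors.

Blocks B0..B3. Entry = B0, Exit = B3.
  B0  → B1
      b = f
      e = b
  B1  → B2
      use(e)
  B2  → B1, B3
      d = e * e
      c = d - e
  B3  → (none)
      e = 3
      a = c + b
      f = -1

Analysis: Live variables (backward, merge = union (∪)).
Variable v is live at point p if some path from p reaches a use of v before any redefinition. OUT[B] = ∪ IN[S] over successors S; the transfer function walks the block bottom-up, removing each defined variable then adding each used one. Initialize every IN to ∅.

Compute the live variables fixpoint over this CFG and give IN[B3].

Per-block solution:
  B0:   IN={f}   OUT={b, e}
  B1:   IN={b, e}   OUT={b, e}
  B2:   IN={b, e}   OUT={b, c, e}
  B3:   IN={b, c}   OUT={}

B3 is the boundary node: OUT[B3] = {}
Applying B3's transfer function to that OUT value gives IN[B3] (row B3 above).

Answer: {b, c}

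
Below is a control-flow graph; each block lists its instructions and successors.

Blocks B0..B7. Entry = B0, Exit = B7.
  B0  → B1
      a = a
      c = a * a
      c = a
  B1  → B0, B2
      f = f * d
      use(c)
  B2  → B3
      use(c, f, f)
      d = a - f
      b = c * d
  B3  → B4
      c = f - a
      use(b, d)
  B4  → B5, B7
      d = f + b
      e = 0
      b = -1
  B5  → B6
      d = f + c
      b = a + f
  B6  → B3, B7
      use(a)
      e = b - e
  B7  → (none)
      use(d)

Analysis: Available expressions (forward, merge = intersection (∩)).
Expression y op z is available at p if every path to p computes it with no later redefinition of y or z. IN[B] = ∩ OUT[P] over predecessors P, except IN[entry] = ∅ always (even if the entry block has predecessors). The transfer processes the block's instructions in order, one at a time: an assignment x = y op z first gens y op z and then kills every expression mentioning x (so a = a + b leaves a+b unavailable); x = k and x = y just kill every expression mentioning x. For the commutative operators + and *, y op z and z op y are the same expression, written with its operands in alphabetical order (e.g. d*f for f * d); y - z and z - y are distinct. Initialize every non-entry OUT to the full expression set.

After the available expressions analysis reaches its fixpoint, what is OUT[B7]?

Fixpoint table:
  B0:   IN={}   OUT={a*a}
  B1:   IN={a*a}   OUT={a*a}
  B2:   IN={a*a}   OUT={a*a, a-f, c*d}
  B3:   IN={a*a, a-f}   OUT={a*a, a-f, f-a}
  B4:   IN={a*a, a-f, f-a}   OUT={a*a, a-f, f-a}
  B5:   IN={a*a, a-f, f-a}   OUT={a*a, a+f, a-f, c+f, f-a}
  B6:   IN={a*a, a+f, a-f, c+f, f-a}   OUT={a*a, a+f, a-f, c+f, f-a}
  B7:   IN={a*a, a-f, f-a}   OUT={a*a, a-f, f-a}

Merge at B7: IN[B7] = OUT[B4] ∩ OUT[B6] = {a*a, a-f, f-a}
Applying B7's transfer function to that IN value gives OUT[B7] (row B7 above).

Answer: {a*a, a-f, f-a}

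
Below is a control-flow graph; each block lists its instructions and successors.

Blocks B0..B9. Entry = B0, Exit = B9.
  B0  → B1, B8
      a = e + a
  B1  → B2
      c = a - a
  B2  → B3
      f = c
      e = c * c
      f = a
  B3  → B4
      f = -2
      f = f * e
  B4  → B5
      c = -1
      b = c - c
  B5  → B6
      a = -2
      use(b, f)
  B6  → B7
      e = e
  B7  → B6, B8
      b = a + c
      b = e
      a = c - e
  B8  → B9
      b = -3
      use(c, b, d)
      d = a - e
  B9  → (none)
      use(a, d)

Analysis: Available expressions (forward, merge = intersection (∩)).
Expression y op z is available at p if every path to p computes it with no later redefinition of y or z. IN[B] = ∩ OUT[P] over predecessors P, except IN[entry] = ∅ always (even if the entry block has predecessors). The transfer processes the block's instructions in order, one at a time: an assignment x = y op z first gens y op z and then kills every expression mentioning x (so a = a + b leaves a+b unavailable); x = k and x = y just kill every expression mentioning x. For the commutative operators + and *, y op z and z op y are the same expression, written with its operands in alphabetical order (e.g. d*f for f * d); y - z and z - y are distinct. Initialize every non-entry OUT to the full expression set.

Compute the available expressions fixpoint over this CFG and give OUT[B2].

Fixpoint table:
  B0:   IN={}   OUT={}
  B1:   IN={}   OUT={a-a}
  B2:   IN={a-a}   OUT={a-a, c*c}
  B3:   IN={a-a, c*c}   OUT={a-a, c*c}
  B4:   IN={a-a, c*c}   OUT={a-a, c-c}
  B5:   IN={a-a, c-c}   OUT={c-c}
  B6:   IN={c-c}   OUT={c-c}
  B7:   IN={c-c}   OUT={c-c, c-e}
  B8:   IN={}   OUT={a-e}
  B9:   IN={a-e}   OUT={a-e}

Merge at B2: IN[B2] = OUT[B1] = {a-a}
Applying B2's transfer function to that IN value gives OUT[B2] (row B2 above).

Answer: {a-a, c*c}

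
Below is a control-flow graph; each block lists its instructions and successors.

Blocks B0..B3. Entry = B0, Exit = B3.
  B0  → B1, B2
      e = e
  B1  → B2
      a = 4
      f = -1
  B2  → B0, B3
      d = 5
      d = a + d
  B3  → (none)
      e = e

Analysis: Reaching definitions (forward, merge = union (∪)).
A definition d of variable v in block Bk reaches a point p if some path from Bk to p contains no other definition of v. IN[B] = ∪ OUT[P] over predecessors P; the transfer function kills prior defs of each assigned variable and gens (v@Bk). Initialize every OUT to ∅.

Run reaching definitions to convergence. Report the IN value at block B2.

Answer: {a@B1, d@B2, e@B0, f@B1}

Derivation:
Fixpoint table:
  B0: | IN={a@B1, d@B2, e@B0, f@B1} | OUT={a@B1, d@B2, e@B0, f@B1}
  B1: | IN={a@B1, d@B2, e@B0, f@B1} | OUT={a@B1, d@B2, e@B0, f@B1}
  B2: | IN={a@B1, d@B2, e@B0, f@B1} | OUT={a@B1, d@B2, e@B0, f@B1}
  B3: | IN={a@B1, d@B2, e@B0, f@B1} | OUT={a@B1, d@B2, e@B3, f@B1}

Merge at B2: IN[B2] = OUT[B0] ⊔ OUT[B1] = {a@B1, d@B2, e@B0, f@B1}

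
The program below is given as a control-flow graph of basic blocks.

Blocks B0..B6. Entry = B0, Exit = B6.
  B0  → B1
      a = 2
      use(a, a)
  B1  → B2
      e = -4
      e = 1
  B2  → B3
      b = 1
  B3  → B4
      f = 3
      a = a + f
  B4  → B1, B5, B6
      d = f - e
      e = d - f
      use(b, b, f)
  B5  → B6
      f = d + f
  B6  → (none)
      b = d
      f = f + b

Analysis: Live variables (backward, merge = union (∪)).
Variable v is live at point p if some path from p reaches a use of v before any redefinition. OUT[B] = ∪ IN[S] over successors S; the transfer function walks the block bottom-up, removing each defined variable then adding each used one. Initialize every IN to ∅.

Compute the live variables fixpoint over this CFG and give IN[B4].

Fixpoint table:
  B0:   IN={}   OUT={a}
  B1:   IN={a}   OUT={a, e}
  B2:   IN={a, e}   OUT={a, b, e}
  B3:   IN={a, b, e}   OUT={a, b, e, f}
  B4:   IN={a, b, e, f}   OUT={a, d, f}
  B5:   IN={d, f}   OUT={d, f}
  B6:   IN={d, f}   OUT={}

Merge at B4: OUT[B4] = IN[B1] ⊔ IN[B5] ⊔ IN[B6] = {a, d, f}
Applying B4's transfer function to that OUT value gives IN[B4] (row B4 above).

Answer: {a, b, e, f}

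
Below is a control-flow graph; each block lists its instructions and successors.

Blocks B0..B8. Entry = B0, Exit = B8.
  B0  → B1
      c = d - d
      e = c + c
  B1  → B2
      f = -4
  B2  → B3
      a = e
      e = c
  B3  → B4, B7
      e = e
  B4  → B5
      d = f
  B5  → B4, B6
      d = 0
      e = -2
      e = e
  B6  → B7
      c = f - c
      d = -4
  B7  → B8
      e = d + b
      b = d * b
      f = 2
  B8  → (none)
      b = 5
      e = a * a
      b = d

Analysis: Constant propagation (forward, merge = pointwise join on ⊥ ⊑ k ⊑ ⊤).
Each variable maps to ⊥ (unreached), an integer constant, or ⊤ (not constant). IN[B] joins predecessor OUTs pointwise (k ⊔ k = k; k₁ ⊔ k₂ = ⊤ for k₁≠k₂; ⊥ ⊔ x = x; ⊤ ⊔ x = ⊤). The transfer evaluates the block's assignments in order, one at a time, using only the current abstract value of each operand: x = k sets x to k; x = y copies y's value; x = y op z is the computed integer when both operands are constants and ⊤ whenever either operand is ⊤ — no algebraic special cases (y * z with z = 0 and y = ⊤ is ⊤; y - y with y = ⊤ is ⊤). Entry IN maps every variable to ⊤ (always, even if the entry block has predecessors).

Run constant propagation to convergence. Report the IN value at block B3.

Converged values:
  B0: | IN=(all ⊤) | OUT=(all ⊤)
  B1: | IN=(all ⊤) | OUT={f:-4; rest ⊤}
  B2: | IN={f:-4; rest ⊤} | OUT={f:-4; rest ⊤}
  B3: | IN={f:-4; rest ⊤} | OUT={f:-4; rest ⊤}
  B4: | IN={f:-4; rest ⊤} | OUT={d:-4, f:-4; rest ⊤}
  B5: | IN={d:-4, f:-4; rest ⊤} | OUT={d:0, e:-2, f:-4; rest ⊤}
  B6: | IN={d:0, e:-2, f:-4; rest ⊤} | OUT={d:-4, e:-2, f:-4; rest ⊤}
  B7: | IN={f:-4; rest ⊤} | OUT={f:2; rest ⊤}
  B8: | IN={f:2; rest ⊤} | OUT={f:2; rest ⊤}

Merge at B3: IN[B3] = OUT[B2] = {a: ⊤, b: ⊤, c: ⊤, d: ⊤, e: ⊤, f: -4}

Answer: {a: ⊤, b: ⊤, c: ⊤, d: ⊤, e: ⊤, f: -4}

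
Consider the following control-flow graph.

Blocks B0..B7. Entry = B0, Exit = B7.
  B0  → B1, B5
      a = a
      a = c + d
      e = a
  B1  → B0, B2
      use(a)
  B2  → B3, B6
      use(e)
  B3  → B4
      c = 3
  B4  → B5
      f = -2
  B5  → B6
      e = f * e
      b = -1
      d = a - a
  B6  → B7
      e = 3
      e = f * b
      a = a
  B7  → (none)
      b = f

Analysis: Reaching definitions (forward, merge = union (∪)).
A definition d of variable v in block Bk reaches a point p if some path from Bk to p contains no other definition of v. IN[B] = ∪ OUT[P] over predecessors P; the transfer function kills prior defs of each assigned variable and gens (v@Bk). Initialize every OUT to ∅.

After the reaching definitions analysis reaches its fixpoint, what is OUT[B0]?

Answer: {a@B0, e@B0}

Working:
Per-block solution:
  B0:  IN={a@B0, e@B0}  OUT={a@B0, e@B0}
  B1:  IN={a@B0, e@B0}  OUT={a@B0, e@B0}
  B2:  IN={a@B0, e@B0}  OUT={a@B0, e@B0}
  B3:  IN={a@B0, e@B0}  OUT={a@B0, c@B3, e@B0}
  B4:  IN={a@B0, c@B3, e@B0}  OUT={a@B0, c@B3, e@B0, f@B4}
  B5:  IN={a@B0, c@B3, e@B0, f@B4}  OUT={a@B0, b@B5, c@B3, d@B5, e@B5, f@B4}
  B6:  IN={a@B0, b@B5, c@B3, d@B5, e@B0, e@B5, f@B4}  OUT={a@B6, b@B5, c@B3, d@B5, e@B6, f@B4}
  B7:  IN={a@B6, b@B5, c@B3, d@B5, e@B6, f@B4}  OUT={a@B6, b@B7, c@B3, d@B5, e@B6, f@B4}

Merge at B0 (entry node, so the boundary value {} is joined with the incoming edge(s)): IN[B0] = {} ⊔ OUT[B1] = {a@B0, e@B0}
Applying B0's transfer function to that IN value gives OUT[B0] (row B0 above).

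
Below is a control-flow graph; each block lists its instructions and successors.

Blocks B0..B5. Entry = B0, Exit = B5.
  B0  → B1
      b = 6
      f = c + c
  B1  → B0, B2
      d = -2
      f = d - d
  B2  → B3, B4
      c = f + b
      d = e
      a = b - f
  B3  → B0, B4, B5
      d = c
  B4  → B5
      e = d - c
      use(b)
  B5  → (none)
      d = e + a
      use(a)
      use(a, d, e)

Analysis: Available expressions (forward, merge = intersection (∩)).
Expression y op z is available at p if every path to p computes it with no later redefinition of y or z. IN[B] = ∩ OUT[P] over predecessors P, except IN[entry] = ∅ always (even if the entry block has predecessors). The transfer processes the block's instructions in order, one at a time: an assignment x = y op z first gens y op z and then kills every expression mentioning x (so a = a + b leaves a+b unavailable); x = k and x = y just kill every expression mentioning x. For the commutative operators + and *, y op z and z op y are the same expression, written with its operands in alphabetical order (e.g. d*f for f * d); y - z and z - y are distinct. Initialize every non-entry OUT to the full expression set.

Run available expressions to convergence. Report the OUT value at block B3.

Answer: {b+f, b-f}

Derivation:
Fixpoint table:
  B0: | IN={} | OUT={c+c}
  B1: | IN={c+c} | OUT={c+c, d-d}
  B2: | IN={c+c, d-d} | OUT={b+f, b-f}
  B3: | IN={b+f, b-f} | OUT={b+f, b-f}
  B4: | IN={b+f, b-f} | OUT={b+f, b-f, d-c}
  B5: | IN={b+f, b-f} | OUT={a+e, b+f, b-f}

Merge at B3: IN[B3] = OUT[B2] = {b+f, b-f}
Applying B3's transfer function to that IN value gives OUT[B3] (row B3 above).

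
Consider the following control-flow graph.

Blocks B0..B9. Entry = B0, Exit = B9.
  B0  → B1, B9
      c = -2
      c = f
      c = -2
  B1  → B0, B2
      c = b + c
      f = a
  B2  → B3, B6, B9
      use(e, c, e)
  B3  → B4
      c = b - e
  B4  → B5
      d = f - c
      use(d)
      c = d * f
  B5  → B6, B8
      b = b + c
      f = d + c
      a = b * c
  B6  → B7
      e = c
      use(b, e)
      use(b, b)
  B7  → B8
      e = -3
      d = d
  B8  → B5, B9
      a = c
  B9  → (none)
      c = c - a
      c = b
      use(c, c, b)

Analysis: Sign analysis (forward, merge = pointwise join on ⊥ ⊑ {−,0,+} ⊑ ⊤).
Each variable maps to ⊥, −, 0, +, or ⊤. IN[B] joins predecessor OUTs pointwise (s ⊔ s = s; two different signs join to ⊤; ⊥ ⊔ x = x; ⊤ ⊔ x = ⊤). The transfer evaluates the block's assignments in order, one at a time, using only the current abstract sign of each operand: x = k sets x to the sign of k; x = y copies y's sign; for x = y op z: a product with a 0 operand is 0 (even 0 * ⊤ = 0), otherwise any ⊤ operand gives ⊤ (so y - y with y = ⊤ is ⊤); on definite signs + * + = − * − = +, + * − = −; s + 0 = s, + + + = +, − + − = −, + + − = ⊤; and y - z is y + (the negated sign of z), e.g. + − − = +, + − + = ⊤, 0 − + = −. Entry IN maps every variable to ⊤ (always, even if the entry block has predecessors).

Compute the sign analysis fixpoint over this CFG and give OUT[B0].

Answer: {a: ⊤, b: ⊤, c: -, d: ⊤, e: ⊤, f: ⊤}

Derivation:
Fixpoint table:
  B0:  IN=(all ⊤)  OUT={c:-; rest ⊤}
  B1:  IN={c:-; rest ⊤}  OUT=(all ⊤)
  B2:  IN=(all ⊤)  OUT=(all ⊤)
  B3:  IN=(all ⊤)  OUT=(all ⊤)
  B4:  IN=(all ⊤)  OUT=(all ⊤)
  B5:  IN=(all ⊤)  OUT=(all ⊤)
  B6:  IN=(all ⊤)  OUT=(all ⊤)
  B7:  IN=(all ⊤)  OUT={e:-; rest ⊤}
  B8:  IN=(all ⊤)  OUT=(all ⊤)
  B9:  IN=(all ⊤)  OUT=(all ⊤)

Merge at B0 (entry node, so the boundary value (all ⊤) is joined with the incoming edge(s)): IN[B0] = (all ⊤) ⊔ OUT[B1] = {a: ⊤, b: ⊤, c: ⊤, d: ⊤, e: ⊤, f: ⊤}
Applying B0's transfer function to that IN value gives OUT[B0] (row B0 above).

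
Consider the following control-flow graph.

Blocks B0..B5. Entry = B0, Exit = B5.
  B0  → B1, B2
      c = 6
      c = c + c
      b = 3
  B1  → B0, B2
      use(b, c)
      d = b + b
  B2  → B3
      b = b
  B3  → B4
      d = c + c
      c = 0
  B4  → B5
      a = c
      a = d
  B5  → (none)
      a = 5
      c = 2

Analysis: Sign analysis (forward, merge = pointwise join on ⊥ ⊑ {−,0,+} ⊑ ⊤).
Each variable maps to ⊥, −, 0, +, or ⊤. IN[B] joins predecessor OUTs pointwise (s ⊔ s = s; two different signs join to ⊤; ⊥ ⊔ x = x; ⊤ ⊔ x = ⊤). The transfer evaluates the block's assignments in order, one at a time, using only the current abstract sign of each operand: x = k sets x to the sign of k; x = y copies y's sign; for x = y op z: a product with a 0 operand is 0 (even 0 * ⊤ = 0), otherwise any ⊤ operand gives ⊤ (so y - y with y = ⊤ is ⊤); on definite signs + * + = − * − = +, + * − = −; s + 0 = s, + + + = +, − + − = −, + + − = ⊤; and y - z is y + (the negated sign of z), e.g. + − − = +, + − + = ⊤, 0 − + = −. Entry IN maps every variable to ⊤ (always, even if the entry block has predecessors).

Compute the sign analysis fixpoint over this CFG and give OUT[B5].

Converged values:
  B0: | IN=(all ⊤) | OUT={b:+, c:+; rest ⊤}
  B1: | IN={b:+, c:+; rest ⊤} | OUT={b:+, c:+, d:+; rest ⊤}
  B2: | IN={b:+, c:+; rest ⊤} | OUT={b:+, c:+; rest ⊤}
  B3: | IN={b:+, c:+; rest ⊤} | OUT={b:+, c:0, d:+; rest ⊤}
  B4: | IN={b:+, c:0, d:+; rest ⊤} | OUT={a:+, b:+, c:0, d:+; rest ⊤}
  B5: | IN={a:+, b:+, c:0, d:+; rest ⊤} | OUT={a:+, b:+, c:+, d:+; rest ⊤}

Merge at B5: IN[B5] = OUT[B4] = {a: +, b: +, c: 0, d: +, e: ⊤, f: ⊤}
Applying B5's transfer function to that IN value gives OUT[B5] (row B5 above).

Answer: {a: +, b: +, c: +, d: +, e: ⊤, f: ⊤}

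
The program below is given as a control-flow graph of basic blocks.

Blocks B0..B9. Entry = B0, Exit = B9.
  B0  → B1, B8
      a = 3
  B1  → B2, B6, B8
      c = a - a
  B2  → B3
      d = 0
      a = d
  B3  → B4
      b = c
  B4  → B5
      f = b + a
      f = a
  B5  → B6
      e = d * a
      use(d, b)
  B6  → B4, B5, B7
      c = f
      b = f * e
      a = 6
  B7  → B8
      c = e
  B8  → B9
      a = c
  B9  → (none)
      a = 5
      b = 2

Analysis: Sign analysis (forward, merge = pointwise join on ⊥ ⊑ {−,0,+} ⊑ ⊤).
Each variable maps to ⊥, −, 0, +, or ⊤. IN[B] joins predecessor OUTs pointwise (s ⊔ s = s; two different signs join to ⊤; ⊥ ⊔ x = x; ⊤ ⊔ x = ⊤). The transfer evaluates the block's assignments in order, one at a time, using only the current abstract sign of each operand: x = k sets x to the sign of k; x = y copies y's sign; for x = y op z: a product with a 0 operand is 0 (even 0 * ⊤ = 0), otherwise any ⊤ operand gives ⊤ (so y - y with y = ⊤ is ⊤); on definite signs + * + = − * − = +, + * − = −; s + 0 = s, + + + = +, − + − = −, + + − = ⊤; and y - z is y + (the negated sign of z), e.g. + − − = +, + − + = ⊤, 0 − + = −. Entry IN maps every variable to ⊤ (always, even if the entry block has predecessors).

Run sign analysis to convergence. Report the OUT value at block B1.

Answer: {a: +, b: ⊤, c: ⊤, d: ⊤, e: ⊤, f: ⊤}

Working:
Converged values:
  B0:  IN=(all ⊤)  OUT={a:+; rest ⊤}
  B1:  IN={a:+; rest ⊤}  OUT={a:+; rest ⊤}
  B2:  IN={a:+; rest ⊤}  OUT={a:0, d:0; rest ⊤}
  B3:  IN={a:0, d:0; rest ⊤}  OUT={a:0, d:0; rest ⊤}
  B4:  IN=(all ⊤)  OUT=(all ⊤)
  B5:  IN=(all ⊤)  OUT=(all ⊤)
  B6:  IN=(all ⊤)  OUT={a:+; rest ⊤}
  B7:  IN={a:+; rest ⊤}  OUT={a:+; rest ⊤}
  B8:  IN={a:+; rest ⊤}  OUT=(all ⊤)
  B9:  IN=(all ⊤)  OUT={a:+, b:+; rest ⊤}

Merge at B1: IN[B1] = OUT[B0] = {a: +, b: ⊤, c: ⊤, d: ⊤, e: ⊤, f: ⊤}
Applying B1's transfer function to that IN value gives OUT[B1] (row B1 above).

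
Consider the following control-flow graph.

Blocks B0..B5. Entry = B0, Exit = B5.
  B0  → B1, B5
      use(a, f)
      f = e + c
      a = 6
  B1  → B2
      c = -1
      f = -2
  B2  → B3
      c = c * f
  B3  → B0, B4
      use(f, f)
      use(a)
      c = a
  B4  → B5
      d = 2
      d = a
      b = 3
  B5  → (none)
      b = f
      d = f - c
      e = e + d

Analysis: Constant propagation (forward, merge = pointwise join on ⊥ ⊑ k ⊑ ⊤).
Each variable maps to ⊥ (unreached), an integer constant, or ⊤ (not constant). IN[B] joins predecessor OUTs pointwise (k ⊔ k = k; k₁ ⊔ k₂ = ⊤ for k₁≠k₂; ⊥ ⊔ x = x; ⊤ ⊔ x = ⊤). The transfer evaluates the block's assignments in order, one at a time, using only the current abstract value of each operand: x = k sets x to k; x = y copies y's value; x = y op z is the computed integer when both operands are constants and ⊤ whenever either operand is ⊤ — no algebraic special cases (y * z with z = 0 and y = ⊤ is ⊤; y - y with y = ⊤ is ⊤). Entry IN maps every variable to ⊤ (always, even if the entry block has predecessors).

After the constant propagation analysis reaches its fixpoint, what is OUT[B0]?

Answer: {a: 6, b: ⊤, c: ⊤, d: ⊤, e: ⊤, f: ⊤}

Derivation:
Per-block solution:
  B0:  IN=(all ⊤)  OUT={a:6; rest ⊤}
  B1:  IN={a:6; rest ⊤}  OUT={a:6, c:-1, f:-2; rest ⊤}
  B2:  IN={a:6, c:-1, f:-2; rest ⊤}  OUT={a:6, c:2, f:-2; rest ⊤}
  B3:  IN={a:6, c:2, f:-2; rest ⊤}  OUT={a:6, c:6, f:-2; rest ⊤}
  B4:  IN={a:6, c:6, f:-2; rest ⊤}  OUT={a:6, b:3, c:6, d:6, f:-2; rest ⊤}
  B5:  IN={a:6; rest ⊤}  OUT={a:6; rest ⊤}

Merge at B0 (entry node, so the boundary value (all ⊤) is joined with the incoming edge(s)): IN[B0] = (all ⊤) ⊔ OUT[B3] = {a: ⊤, b: ⊤, c: ⊤, d: ⊤, e: ⊤, f: ⊤}
Applying B0's transfer function to that IN value gives OUT[B0] (row B0 above).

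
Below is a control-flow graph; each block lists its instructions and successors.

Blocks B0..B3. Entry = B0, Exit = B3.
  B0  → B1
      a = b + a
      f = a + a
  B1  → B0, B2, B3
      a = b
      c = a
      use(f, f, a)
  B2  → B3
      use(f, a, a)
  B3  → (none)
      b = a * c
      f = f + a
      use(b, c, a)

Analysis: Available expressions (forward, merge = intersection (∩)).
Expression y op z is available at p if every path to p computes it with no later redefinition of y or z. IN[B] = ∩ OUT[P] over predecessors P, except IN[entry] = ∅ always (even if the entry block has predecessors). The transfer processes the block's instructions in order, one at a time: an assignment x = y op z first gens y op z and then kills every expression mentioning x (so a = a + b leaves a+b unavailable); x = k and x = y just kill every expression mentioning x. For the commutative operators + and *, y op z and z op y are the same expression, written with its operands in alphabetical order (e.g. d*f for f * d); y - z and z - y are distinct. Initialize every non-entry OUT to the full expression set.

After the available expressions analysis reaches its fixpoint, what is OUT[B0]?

Answer: {a+a}

Working:
Converged values:
  B0:  IN={}  OUT={a+a}
  B1:  IN={a+a}  OUT={}
  B2:  IN={}  OUT={}
  B3:  IN={}  OUT={a*c}

Merge at B0 (entry node, so the boundary value {} is joined with the incoming edge(s)): IN[B0] = {} ∩ OUT[B1] = {}
Applying B0's transfer function to that IN value gives OUT[B0] (row B0 above).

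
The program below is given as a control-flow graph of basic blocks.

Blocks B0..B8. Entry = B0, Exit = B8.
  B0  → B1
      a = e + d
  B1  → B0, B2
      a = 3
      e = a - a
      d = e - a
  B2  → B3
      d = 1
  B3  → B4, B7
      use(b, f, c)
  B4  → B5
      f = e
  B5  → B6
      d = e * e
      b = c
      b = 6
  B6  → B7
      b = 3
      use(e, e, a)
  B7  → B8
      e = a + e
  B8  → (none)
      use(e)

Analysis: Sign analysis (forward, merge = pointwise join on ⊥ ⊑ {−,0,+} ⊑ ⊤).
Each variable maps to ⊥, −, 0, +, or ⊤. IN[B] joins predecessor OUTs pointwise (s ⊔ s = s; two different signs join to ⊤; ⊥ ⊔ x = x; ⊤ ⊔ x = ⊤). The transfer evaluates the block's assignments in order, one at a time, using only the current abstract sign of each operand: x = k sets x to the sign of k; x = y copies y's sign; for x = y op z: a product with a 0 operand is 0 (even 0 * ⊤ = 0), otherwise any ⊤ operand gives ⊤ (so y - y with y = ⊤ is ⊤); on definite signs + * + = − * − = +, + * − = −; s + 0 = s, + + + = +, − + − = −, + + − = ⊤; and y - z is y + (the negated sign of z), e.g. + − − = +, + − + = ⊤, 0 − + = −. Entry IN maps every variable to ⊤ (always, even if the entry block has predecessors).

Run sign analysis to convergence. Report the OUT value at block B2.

Per-block solution:
  B0: | IN=(all ⊤) | OUT=(all ⊤)
  B1: | IN=(all ⊤) | OUT={a:+; rest ⊤}
  B2: | IN={a:+; rest ⊤} | OUT={a:+, d:+; rest ⊤}
  B3: | IN={a:+, d:+; rest ⊤} | OUT={a:+, d:+; rest ⊤}
  B4: | IN={a:+, d:+; rest ⊤} | OUT={a:+, d:+; rest ⊤}
  B5: | IN={a:+, d:+; rest ⊤} | OUT={a:+, b:+; rest ⊤}
  B6: | IN={a:+, b:+; rest ⊤} | OUT={a:+, b:+; rest ⊤}
  B7: | IN={a:+; rest ⊤} | OUT={a:+; rest ⊤}
  B8: | IN={a:+; rest ⊤} | OUT={a:+; rest ⊤}

Merge at B2: IN[B2] = OUT[B1] = {a: +, b: ⊤, c: ⊤, d: ⊤, e: ⊤, f: ⊤}
Applying B2's transfer function to that IN value gives OUT[B2] (row B2 above).

Answer: {a: +, b: ⊤, c: ⊤, d: +, e: ⊤, f: ⊤}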